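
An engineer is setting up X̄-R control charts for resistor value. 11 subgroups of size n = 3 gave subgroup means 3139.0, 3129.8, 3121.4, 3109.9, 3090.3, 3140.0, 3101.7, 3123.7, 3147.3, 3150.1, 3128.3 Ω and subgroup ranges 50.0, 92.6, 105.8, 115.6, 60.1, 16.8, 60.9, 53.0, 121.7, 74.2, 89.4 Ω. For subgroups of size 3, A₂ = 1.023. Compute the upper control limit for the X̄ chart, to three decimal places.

X̄̄ = (3139.0 + 3129.8 + 3121.4 + 3109.9 + 3090.3 + 3140.0 + 3101.7 + 3123.7 + 3147.3 + 3150.1 + 3128.3) / 11 = 34381.5000 / 11 = 3125.5909
R̄ = (50.0 + 92.6 + 105.8 + 115.6 + 60.1 + 16.8 + 60.9 + 53.0 + 121.7 + 74.2 + 89.4) / 11 = 840.1000 / 11 = 76.3727
UCL = X̄̄ + A₂·R̄ = 3125.5909 + 1.023 × 76.3727 = 3203.7202

3203.720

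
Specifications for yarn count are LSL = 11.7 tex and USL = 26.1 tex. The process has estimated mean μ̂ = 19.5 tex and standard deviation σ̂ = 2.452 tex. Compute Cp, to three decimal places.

0.979

Cp = (USL − LSL) / (6σ̂) = (26.1 − 11.7) / (6 × 2.452) = 14.4000 / 14.7120 = 0.9788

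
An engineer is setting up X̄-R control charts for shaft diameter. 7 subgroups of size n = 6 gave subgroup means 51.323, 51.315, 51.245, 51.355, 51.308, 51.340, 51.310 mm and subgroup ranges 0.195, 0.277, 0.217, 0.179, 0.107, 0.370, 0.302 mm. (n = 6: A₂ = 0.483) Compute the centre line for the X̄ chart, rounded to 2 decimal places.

X̄̄ = (51.323 + 51.315 + 51.245 + 51.355 + 51.308 + 51.340 + 51.310) / 7 = 359.1960 / 7 = 51.3137
CL = X̄̄ = 51.3137

51.31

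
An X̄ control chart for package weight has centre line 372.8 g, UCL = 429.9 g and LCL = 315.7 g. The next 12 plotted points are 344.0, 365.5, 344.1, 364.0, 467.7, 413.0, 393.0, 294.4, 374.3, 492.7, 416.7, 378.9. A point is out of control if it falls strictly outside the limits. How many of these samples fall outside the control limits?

Compare each point to [315.7, 429.9]: sample 5 = 467.7 > UCL; sample 8 = 294.4 < LCL; sample 10 = 492.7 > UCL.

3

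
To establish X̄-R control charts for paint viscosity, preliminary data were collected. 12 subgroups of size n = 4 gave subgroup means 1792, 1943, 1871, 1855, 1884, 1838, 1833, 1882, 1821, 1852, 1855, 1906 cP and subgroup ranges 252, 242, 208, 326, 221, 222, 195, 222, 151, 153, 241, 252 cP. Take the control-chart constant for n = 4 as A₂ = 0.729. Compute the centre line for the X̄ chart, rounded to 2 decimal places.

X̄̄ = (1792 + 1943 + 1871 + 1855 + 1884 + 1838 + 1833 + 1882 + 1821 + 1852 + 1855 + 1906) / 12 = 22332.0000 / 12 = 1861.0000
CL = X̄̄ = 1861.0000

1861.00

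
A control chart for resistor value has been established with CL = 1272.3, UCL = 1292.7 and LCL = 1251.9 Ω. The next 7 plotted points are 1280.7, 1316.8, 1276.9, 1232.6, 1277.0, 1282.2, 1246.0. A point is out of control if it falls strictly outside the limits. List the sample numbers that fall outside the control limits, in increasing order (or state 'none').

Compare each point to [1251.9, 1292.7]: sample 2 = 1316.8 > UCL; sample 4 = 1232.6 < LCL; sample 7 = 1246.0 < LCL.

2, 4, 7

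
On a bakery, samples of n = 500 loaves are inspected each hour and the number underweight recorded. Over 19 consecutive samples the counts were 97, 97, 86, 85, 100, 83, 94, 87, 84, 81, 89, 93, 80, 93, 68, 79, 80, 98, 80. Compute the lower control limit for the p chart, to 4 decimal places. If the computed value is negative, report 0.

0.1232

p̄ = Σdᵢ / (k·n) = 1654 / (19 × 500) = 0.17411
LCL = p̄ − 3·√(p̄(1−p̄)/n) = 0.17411 − 3 × 0.01696 = 0.12323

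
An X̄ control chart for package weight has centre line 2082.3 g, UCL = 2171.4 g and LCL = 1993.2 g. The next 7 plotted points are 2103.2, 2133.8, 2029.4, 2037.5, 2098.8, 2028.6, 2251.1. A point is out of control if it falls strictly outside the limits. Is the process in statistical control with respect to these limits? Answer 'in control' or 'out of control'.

out of control

Compare each point to [1993.2, 2171.4]: sample 7 = 2251.1 > UCL.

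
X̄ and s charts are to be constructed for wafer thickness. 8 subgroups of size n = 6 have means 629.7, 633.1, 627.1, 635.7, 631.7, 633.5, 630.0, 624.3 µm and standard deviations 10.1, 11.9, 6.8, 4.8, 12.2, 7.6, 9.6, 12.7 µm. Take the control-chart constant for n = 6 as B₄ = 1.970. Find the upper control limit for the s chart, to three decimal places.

18.641

s̄ = (10.1 + 11.9 + 6.8 + 4.8 + 12.2 + 7.6 + 9.6 + 12.7) / 8 = 9.4625
UCL_s = B₄·s̄ = 1.970 × 9.4625 = 18.6411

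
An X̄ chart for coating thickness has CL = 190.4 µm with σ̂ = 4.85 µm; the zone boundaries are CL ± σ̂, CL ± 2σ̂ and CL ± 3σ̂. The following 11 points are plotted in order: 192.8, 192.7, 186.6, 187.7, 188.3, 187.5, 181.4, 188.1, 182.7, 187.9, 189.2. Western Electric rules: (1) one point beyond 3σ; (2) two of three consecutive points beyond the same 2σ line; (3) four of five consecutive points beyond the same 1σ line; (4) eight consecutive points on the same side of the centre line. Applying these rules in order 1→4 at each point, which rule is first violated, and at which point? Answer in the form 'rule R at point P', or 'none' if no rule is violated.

Zone of each point (C = within 1σ̂, B = 1σ̂–2σ̂, A = 2σ̂–3σ̂, * = beyond 3σ̂; sign = side of CL): 1:+C, 2:+C, 3:-C, 4:-C, 5:-C, 6:-C, 7:-B, 8:-C, 9:-B, 10:-C, 11:-C
Rule 4 (eight consecutive points on the same side of the centre line) is satisfied at point 10.

rule 4 at point 10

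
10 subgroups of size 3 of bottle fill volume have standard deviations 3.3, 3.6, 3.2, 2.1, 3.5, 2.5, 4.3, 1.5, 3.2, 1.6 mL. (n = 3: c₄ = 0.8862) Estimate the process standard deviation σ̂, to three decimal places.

3.250

s̄ = (3.3 + 3.6 + 3.2 + 2.1 + 3.5 + 2.5 + 4.3 + 1.5 + 3.2 + 1.6) / 10 = 2.8800
σ̂ = s̄ / c₄ = 2.8800 / 0.8862 = 3.2498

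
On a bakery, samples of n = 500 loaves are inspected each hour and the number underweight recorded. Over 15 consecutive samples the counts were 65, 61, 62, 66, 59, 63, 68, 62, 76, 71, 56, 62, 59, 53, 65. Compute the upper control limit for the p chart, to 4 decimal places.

p̄ = Σdᵢ / (k·n) = 948 / (15 × 500) = 0.12640
UCL = p̄ + 3·√(p̄(1−p̄)/n) = 0.12640 + 3 × √(0.12640×0.87360/500) = 0.12640 + 3 × 0.01486 = 0.17098

0.1710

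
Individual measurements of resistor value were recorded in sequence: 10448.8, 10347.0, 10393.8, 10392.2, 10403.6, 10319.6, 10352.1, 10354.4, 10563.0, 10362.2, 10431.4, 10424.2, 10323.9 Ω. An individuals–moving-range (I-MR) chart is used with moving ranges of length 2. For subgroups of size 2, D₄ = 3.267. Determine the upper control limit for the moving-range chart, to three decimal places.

235.905

Moving ranges: 101.8, 46.8, 1.6, 11.4, 84.0, 32.5, 2.3, 208.6, 200.8, 69.2, 7.2, 100.3; M̄R̄ = 866.5000 / 12 = 72.2083
UCL_MR = D₄·M̄R̄ = 3.267 × 72.2083 = 235.9046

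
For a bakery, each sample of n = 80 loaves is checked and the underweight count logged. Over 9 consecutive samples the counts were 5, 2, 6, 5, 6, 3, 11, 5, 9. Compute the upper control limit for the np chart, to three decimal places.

12.724

p̄ = Σdᵢ / (k·n) = 52 / (9 × 80) = 0.07222
UCL = np̄ + 3·√(np̄(1−p̄)) = 5.7778 + 3 × √(5.7778×0.92778) = 5.7778 + 3 × 2.3153 = 12.7236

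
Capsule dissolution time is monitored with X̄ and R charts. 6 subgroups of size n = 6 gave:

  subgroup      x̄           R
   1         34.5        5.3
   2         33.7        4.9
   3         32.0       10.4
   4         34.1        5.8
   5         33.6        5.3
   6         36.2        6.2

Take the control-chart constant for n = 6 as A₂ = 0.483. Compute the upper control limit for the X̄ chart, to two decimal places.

X̄̄ = (34.5 + 33.7 + 32.0 + 34.1 + 33.6 + 36.2) / 6 = 204.1000 / 6 = 34.0167
R̄ = (5.3 + 4.9 + 10.4 + 5.8 + 5.3 + 6.2) / 6 = 37.9000 / 6 = 6.3167
UCL = X̄̄ + A₂·R̄ = 34.0167 + 0.483 × 6.3167 = 37.0676

37.07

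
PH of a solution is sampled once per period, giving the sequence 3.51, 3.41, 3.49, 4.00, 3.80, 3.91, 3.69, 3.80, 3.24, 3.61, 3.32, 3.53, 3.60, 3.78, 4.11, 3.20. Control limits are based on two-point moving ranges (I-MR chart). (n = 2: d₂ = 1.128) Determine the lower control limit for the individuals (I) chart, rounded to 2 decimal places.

2.87

X̄ = (3.51 + 3.41 + 3.49 + 4.00 + 3.80 + 3.91 + 3.69 + 3.80 + 3.24 + 3.61 + 3.32 + 3.53 + 3.60 + 3.78 + 4.11 + 3.20) / 16 = 3.6250
Moving ranges: 0.10, 0.08, 0.51, 0.20, 0.11, 0.22, 0.11, 0.56, 0.37, 0.29, 0.21, 0.07, 0.18, 0.33, 0.91; M̄R̄ = 4.2500 / 15 = 0.2833
LCL = X̄ − 3·M̄R̄/d₂ = 3.6250 − 3 × 0.2833 / 1.128 = 2.8715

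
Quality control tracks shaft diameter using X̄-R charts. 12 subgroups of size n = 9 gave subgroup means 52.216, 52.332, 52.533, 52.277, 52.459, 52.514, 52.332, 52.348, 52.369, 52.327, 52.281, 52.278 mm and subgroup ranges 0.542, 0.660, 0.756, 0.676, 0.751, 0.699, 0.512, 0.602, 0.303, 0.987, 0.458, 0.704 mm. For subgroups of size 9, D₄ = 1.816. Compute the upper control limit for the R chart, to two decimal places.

R̄ = (0.542 + 0.660 + 0.756 + 0.676 + 0.751 + 0.699 + 0.512 + 0.602 + 0.303 + 0.987 + 0.458 + 0.704) / 12 = 7.6500 / 12 = 0.6375
UCL_R = D₄·R̄ = 1.816 × 0.6375 = 1.1577

1.16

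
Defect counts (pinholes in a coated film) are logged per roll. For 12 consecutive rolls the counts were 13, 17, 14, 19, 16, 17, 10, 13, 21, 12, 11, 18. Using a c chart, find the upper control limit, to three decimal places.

26.735

c̄ = (13 + 17 + 14 + 19 + 16 + 17 + 10 + 13 + 21 + 12 + 11 + 18) / 12 = 181 / 12 = 15.0833
UCL = c̄ + 3√c̄ = 15.0833 + 3 × √15.0833 = 15.0833 + 3 × 3.8837 = 26.7345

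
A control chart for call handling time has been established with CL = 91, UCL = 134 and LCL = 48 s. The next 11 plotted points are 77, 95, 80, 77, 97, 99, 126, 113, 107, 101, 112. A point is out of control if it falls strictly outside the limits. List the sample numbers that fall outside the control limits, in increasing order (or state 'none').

none

All 11 points lie within [48, 134].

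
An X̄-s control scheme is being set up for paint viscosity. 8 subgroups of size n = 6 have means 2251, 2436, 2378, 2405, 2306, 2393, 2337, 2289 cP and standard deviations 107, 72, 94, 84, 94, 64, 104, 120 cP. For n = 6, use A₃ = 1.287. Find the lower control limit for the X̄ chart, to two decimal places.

2230.49

X̄̄ = (2251 + 2436 + 2378 + 2405 + 2306 + 2393 + 2337 + 2289) / 8 = 2349.3750
s̄ = (107 + 72 + 94 + 84 + 94 + 64 + 104 + 120) / 8 = 92.3750
LCL = X̄̄ − A₃·s̄ = 2349.3750 − 1.287 × 92.3750 = 2230.4884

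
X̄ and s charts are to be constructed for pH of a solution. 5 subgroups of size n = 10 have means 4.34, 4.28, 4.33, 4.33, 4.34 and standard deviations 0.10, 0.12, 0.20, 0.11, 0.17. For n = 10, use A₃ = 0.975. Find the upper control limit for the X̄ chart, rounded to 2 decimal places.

X̄̄ = (4.34 + 4.28 + 4.33 + 4.33 + 4.34) / 5 = 4.3240
s̄ = (0.10 + 0.12 + 0.20 + 0.11 + 0.17) / 5 = 0.1400
UCL = X̄̄ + A₃·s̄ = 4.3240 + 0.975 × 0.1400 = 4.4605

4.46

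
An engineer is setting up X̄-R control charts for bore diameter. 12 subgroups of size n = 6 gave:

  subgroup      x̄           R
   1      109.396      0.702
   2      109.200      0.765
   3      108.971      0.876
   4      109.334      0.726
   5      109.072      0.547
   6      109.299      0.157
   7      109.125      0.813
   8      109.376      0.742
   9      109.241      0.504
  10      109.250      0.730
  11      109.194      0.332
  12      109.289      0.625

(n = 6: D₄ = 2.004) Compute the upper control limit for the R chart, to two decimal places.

R̄ = (0.702 + 0.765 + 0.876 + 0.726 + 0.547 + 0.157 + 0.813 + 0.742 + 0.504 + 0.730 + 0.332 + 0.625) / 12 = 7.5190 / 12 = 0.6266
UCL_R = D₄·R̄ = 2.004 × 0.6266 = 1.2557

1.26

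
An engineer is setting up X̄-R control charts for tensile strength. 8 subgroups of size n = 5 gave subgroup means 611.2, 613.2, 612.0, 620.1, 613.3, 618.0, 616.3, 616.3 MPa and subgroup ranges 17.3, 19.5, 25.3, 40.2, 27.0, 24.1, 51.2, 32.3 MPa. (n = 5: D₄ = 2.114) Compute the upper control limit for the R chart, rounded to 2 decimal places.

R̄ = (17.3 + 19.5 + 25.3 + 40.2 + 27.0 + 24.1 + 51.2 + 32.3) / 8 = 236.9000 / 8 = 29.6125
UCL_R = D₄·R̄ = 2.114 × 29.6125 = 62.6008

62.60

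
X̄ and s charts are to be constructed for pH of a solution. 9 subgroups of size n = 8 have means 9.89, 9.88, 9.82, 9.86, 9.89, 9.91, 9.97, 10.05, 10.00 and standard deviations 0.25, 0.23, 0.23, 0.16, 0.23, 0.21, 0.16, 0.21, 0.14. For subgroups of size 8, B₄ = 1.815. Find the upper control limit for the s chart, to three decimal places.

s̄ = (0.25 + 0.23 + 0.23 + 0.16 + 0.23 + 0.21 + 0.16 + 0.21 + 0.14) / 9 = 0.2022
UCL_s = B₄·s̄ = 1.815 × 0.2022 = 0.3670

0.367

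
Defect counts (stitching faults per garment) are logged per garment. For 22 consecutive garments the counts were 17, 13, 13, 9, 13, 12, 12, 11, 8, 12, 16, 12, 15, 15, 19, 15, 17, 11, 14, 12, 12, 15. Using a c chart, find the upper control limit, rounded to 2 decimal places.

c̄ = (17 + 13 + 13 + 9 + 13 + 12 + 12 + 11 + 8 + 12 + 16 + 12 + 15 + 15 + 19 + 15 + 17 + 11 + 14 + 12 + 12 + 15) / 22 = 293 / 22 = 13.3182
UCL = c̄ + 3√c̄ = 13.3182 + 3 × √13.3182 = 13.3182 + 3 × 3.6494 = 24.2664

24.27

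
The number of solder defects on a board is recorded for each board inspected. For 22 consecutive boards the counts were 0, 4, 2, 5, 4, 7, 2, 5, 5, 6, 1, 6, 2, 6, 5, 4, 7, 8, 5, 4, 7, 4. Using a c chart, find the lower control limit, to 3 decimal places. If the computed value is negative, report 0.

0.000

c̄ = (0 + 4 + 2 + 5 + 4 + 7 + 2 + 5 + 5 + 6 + 1 + 6 + 2 + 6 + 5 + 4 + 7 + 8 + 5 + 4 + 7 + 4) / 22 = 99 / 22 = 4.5000
LCL = c̄ − 3√c̄ = 4.5000 − 3 × 2.1213 = -1.8640 → 0 (cannot be negative)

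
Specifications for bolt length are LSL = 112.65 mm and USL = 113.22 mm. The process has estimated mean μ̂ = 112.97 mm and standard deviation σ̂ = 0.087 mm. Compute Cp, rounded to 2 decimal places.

1.09

Cp = (USL − LSL) / (6σ̂) = (113.22 − 112.65) / (6 × 0.087) = 0.5700 / 0.5220 = 1.0920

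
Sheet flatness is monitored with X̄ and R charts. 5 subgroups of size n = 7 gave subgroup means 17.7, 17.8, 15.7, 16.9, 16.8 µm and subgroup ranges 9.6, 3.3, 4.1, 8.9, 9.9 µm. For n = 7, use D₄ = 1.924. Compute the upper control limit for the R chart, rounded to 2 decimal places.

R̄ = (9.6 + 3.3 + 4.1 + 8.9 + 9.9) / 5 = 35.8000 / 5 = 7.1600
UCL_R = D₄·R̄ = 1.924 × 7.1600 = 13.7758

13.78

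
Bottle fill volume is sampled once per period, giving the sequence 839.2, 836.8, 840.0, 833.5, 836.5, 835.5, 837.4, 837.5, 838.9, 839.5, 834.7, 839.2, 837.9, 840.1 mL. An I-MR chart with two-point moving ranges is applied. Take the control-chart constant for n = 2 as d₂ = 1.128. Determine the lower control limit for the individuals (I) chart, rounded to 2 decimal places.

X̄ = (839.2 + 836.8 + 840.0 + 833.5 + 836.5 + 835.5 + 837.4 + 837.5 + 838.9 + 839.5 + 834.7 + 839.2 + 837.9 + 840.1) / 14 = 837.6214
Moving ranges: 2.4, 3.2, 6.5, 3.0, 1.0, 1.9, 0.1, 1.4, 0.6, 4.8, 4.5, 1.3, 2.2; M̄R̄ = 32.9000 / 13 = 2.5308
LCL = X̄ − 3·M̄R̄/d₂ = 837.6214 − 3 × 2.5308 / 1.128 = 830.8907

830.89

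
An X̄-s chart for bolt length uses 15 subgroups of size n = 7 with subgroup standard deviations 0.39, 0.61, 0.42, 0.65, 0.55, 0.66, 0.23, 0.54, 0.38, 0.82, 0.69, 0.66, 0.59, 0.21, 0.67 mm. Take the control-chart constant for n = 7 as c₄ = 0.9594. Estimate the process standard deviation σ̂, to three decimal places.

0.561

s̄ = (0.39 + 0.61 + 0.42 + 0.65 + 0.55 + 0.66 + 0.23 + 0.54 + 0.38 + 0.82 + 0.69 + 0.66 + 0.59 + 0.21 + 0.67) / 15 = 0.5380
σ̂ = s̄ / c₄ = 0.5380 / 0.9594 = 0.5608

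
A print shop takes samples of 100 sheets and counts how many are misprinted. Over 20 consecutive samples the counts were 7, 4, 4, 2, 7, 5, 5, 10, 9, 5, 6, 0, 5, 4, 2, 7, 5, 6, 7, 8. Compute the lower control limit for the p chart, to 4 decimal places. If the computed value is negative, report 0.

0.0000

p̄ = Σdᵢ / (k·n) = 108 / (20 × 100) = 0.05400
LCL = p̄ − 3·√(p̄(1−p̄)/n) = 0.05400 − 3 × 0.02260 = -0.01381 → 0 (negative, so LCL = 0)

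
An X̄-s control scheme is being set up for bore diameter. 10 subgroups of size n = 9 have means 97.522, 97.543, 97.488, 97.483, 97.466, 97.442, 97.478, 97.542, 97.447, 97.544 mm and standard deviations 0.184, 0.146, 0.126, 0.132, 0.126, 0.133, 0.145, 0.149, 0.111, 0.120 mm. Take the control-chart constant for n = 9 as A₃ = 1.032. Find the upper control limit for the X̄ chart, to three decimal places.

97.637

X̄̄ = (97.522 + 97.543 + 97.488 + 97.483 + 97.466 + 97.442 + 97.478 + 97.542 + 97.447 + 97.544) / 10 = 97.4955
s̄ = (0.184 + 0.146 + 0.126 + 0.132 + 0.126 + 0.133 + 0.145 + 0.149 + 0.111 + 0.120) / 10 = 0.1372
UCL = X̄̄ + A₃·s̄ = 97.4955 + 1.032 × 0.1372 = 97.6371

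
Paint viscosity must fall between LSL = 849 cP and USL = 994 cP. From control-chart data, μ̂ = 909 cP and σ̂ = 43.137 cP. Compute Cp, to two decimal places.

0.56

Cp = (USL − LSL) / (6σ̂) = (994 − 849) / (6 × 43.137) = 145.0000 / 258.8220 = 0.5602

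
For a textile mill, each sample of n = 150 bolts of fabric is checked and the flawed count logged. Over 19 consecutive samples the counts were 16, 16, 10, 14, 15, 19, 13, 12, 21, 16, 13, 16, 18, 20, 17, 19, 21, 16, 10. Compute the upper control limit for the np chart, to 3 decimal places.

27.204

p̄ = Σdᵢ / (k·n) = 302 / (19 × 150) = 0.10596
UCL = np̄ + 3·√(np̄(1−p̄)) = 15.8947 + 3 × √(15.8947×0.89404) = 15.8947 + 3 × 3.7697 = 27.2038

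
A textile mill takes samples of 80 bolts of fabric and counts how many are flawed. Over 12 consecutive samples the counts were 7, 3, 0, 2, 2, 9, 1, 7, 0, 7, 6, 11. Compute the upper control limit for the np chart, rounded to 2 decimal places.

10.82

p̄ = Σdᵢ / (k·n) = 55 / (12 × 80) = 0.05729
UCL = np̄ + 3·√(np̄(1−p̄)) = 4.5833 + 3 × √(4.5833×0.94271) = 4.5833 + 3 × 2.0786 = 10.8193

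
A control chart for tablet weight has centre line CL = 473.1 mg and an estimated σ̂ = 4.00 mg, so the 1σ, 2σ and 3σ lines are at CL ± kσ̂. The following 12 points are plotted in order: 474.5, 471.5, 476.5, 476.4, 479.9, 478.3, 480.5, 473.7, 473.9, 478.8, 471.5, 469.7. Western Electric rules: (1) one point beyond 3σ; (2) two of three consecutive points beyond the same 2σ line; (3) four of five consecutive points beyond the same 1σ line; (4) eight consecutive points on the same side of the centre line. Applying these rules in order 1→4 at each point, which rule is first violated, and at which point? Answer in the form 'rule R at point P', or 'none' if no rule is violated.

Zone of each point (C = within 1σ̂, B = 1σ̂–2σ̂, A = 2σ̂–3σ̂, * = beyond 3σ̂; sign = side of CL): 1:+C, 2:-C, 3:+C, 4:+C, 5:+B, 6:+B, 7:+B, 8:+C, 9:+C, 10:+B, 11:-C, 12:-C
Rule 4 (eight consecutive points on the same side of the centre line) is satisfied at point 10.

rule 4 at point 10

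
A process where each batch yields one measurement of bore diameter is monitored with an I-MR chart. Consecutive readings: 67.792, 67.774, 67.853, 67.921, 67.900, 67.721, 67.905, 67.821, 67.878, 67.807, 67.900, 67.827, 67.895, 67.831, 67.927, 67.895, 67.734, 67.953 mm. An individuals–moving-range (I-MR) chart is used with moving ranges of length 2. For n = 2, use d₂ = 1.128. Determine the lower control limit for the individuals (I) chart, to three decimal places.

X̄ = (67.792 + 67.774 + 67.853 + 67.921 + 67.900 + 67.721 + 67.905 + 67.821 + 67.878 + 67.807 + 67.900 + 67.827 + 67.895 + 67.831 + 67.927 + 67.895 + 67.734 + 67.953) / 18 = 67.8519
Moving ranges: 0.018, 0.079, 0.068, 0.021, 0.179, 0.184, 0.084, 0.057, 0.071, 0.093, 0.073, 0.068, 0.064, 0.096, 0.032, 0.161, 0.219; M̄R̄ = 1.5670 / 17 = 0.0922
LCL = X̄ − 3·M̄R̄/d₂ = 67.8519 − 3 × 0.0922 / 1.128 = 67.6067

67.607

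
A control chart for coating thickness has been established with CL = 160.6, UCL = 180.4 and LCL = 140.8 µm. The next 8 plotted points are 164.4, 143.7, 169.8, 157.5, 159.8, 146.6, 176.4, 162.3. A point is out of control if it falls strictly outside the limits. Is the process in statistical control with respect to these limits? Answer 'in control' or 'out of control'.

All 8 points lie within [140.8, 180.4].

in control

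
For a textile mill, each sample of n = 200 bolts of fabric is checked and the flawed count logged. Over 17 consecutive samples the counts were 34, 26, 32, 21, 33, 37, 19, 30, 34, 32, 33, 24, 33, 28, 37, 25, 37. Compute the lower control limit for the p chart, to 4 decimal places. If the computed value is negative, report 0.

p̄ = Σdᵢ / (k·n) = 515 / (17 × 200) = 0.15147
LCL = p̄ − 3·√(p̄(1−p̄)/n) = 0.15147 − 3 × 0.02535 = 0.07542

0.0754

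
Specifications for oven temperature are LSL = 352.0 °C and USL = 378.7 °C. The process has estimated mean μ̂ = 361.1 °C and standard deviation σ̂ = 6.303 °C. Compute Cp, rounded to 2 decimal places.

Cp = (USL − LSL) / (6σ̂) = (378.7 − 352.0) / (6 × 6.303) = 26.7000 / 37.8180 = 0.7060

0.71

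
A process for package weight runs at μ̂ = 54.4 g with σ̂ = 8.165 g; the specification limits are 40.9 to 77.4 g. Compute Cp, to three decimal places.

Cp = (USL − LSL) / (6σ̂) = (77.4 − 40.9) / (6 × 8.165) = 36.5000 / 48.9900 = 0.7451

0.745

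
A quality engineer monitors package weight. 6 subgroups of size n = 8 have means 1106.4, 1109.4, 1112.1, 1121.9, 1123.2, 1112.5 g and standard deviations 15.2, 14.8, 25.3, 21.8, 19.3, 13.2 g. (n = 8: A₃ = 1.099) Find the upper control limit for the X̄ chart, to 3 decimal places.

X̄̄ = (1106.4 + 1109.4 + 1112.1 + 1121.9 + 1123.2 + 1112.5) / 6 = 1114.2500
s̄ = (15.2 + 14.8 + 25.3 + 21.8 + 19.3 + 13.2) / 6 = 18.2667
UCL = X̄̄ + A₃·s̄ = 1114.2500 + 1.099 × 18.2667 = 1134.3251

1134.325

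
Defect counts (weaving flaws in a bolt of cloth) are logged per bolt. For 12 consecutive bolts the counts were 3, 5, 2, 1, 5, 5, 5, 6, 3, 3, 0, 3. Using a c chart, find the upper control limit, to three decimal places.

c̄ = (3 + 5 + 2 + 1 + 5 + 5 + 5 + 6 + 3 + 3 + 0 + 3) / 12 = 41 / 12 = 3.4167
UCL = c̄ + 3√c̄ = 3.4167 + 3 × √3.4167 = 3.4167 + 3 × 1.8484 = 8.9619

8.962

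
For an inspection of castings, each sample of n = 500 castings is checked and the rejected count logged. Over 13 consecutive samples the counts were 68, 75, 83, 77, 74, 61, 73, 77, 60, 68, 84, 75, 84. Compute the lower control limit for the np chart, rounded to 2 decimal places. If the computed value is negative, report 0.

p̄ = Σdᵢ / (k·n) = 959 / (13 × 500) = 0.14754
LCL = np̄ − 3·√(np̄(1−p̄)) = 73.7692 − 3 × 7.9300 = 49.9791

49.98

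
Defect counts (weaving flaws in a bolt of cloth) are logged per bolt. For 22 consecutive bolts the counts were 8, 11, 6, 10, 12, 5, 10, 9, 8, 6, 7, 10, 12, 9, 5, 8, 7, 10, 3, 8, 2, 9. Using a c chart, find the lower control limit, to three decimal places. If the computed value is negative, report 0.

c̄ = (8 + 11 + 6 + 10 + 12 + 5 + 10 + 9 + 8 + 6 + 7 + 10 + 12 + 9 + 5 + 8 + 7 + 10 + 3 + 8 + 2 + 9) / 22 = 175 / 22 = 7.9545
LCL = c̄ − 3√c̄ = 7.9545 − 3 × 2.8204 = -0.5066 → 0 (cannot be negative)

0.000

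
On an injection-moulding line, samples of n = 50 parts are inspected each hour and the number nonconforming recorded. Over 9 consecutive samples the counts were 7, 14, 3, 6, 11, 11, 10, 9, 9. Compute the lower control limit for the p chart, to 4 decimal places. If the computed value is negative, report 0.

0.0156

p̄ = Σdᵢ / (k·n) = 80 / (9 × 50) = 0.17778
LCL = p̄ − 3·√(p̄(1−p̄)/n) = 0.17778 − 3 × 0.05407 = 0.01557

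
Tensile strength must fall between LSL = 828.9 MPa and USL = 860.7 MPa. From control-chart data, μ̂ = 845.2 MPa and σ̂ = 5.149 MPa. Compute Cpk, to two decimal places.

Cpu = (USL − μ̂) / (3σ̂) = (860.7 − 845.2) / (3 × 5.149) = 1.0034; Cpl = (μ̂ − LSL) / (3σ̂) = (845.2 − 828.9) / (3 × 5.149) = 1.0552; Cpk = min(Cpu, Cpl) = 1.0034

1.00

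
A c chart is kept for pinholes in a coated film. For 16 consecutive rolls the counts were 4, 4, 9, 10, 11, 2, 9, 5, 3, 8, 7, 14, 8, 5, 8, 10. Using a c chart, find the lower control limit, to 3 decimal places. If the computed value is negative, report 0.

0.000

c̄ = (4 + 4 + 9 + 10 + 11 + 2 + 9 + 5 + 3 + 8 + 7 + 14 + 8 + 5 + 8 + 10) / 16 = 117 / 16 = 7.3125
LCL = c̄ − 3√c̄ = 7.3125 − 3 × 2.7042 = -0.8000 → 0 (cannot be negative)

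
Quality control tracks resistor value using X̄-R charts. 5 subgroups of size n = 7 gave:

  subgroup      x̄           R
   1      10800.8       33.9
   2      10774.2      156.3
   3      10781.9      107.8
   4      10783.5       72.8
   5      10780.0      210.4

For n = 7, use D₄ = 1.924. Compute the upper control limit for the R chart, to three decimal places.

223.646

R̄ = (33.9 + 156.3 + 107.8 + 72.8 + 210.4) / 5 = 581.2000 / 5 = 116.2400
UCL_R = D₄·R̄ = 1.924 × 116.2400 = 223.6458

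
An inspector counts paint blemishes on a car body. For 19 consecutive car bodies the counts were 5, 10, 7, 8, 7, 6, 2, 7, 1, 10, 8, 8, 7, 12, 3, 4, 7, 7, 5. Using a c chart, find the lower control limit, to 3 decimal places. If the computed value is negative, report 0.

c̄ = (5 + 10 + 7 + 8 + 7 + 6 + 2 + 7 + 1 + 10 + 8 + 8 + 7 + 12 + 3 + 4 + 7 + 7 + 5) / 19 = 124 / 19 = 6.5263
LCL = c̄ − 3√c̄ = 6.5263 − 3 × 2.5547 = -1.1377 → 0 (cannot be negative)

0.000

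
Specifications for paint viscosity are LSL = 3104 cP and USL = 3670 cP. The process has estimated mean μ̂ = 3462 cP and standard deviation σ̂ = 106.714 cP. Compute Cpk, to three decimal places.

Cpu = (USL − μ̂) / (3σ̂) = (3670 − 3462) / (3 × 106.714) = 0.6497; Cpl = (μ̂ − LSL) / (3σ̂) = (3462 − 3104) / (3 × 106.714) = 1.1183; Cpk = min(Cpu, Cpl) = 0.6497

0.650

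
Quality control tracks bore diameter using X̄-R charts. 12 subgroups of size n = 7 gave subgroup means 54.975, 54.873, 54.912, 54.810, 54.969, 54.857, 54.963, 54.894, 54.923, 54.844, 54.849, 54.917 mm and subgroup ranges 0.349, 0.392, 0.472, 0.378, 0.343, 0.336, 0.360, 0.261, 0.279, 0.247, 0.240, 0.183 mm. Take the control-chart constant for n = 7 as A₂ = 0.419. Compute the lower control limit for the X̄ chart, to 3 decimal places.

X̄̄ = (54.975 + 54.873 + 54.912 + 54.810 + 54.969 + 54.857 + 54.963 + 54.894 + 54.923 + 54.844 + 54.849 + 54.917) / 12 = 658.7860 / 12 = 54.8988
R̄ = (0.349 + 0.392 + 0.472 + 0.378 + 0.343 + 0.336 + 0.360 + 0.261 + 0.279 + 0.247 + 0.240 + 0.183) / 12 = 3.8400 / 12 = 0.3200
LCL = X̄̄ − A₂·R̄ = 54.8988 − 0.419 × 0.3200 = 54.7648

54.765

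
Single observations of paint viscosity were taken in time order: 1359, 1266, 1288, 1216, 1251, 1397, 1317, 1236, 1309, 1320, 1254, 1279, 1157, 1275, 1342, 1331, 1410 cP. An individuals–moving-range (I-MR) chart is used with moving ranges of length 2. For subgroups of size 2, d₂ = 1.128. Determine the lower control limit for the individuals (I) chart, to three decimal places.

X̄ = (1359 + 1266 + 1288 + 1216 + 1251 + 1397 + 1317 + 1236 + 1309 + 1320 + 1254 + 1279 + 1157 + 1275 + 1342 + 1331 + 1410) / 17 = 1294.5294
Moving ranges: 93, 22, 72, 35, 146, 80, 81, 73, 11, 66, 25, 122, 118, 67, 11, 79; M̄R̄ = 1101.0000 / 16 = 68.8125
LCL = X̄ − 3·M̄R̄/d₂ = 1294.5294 − 3 × 68.8125 / 1.128 = 1111.5174

1111.517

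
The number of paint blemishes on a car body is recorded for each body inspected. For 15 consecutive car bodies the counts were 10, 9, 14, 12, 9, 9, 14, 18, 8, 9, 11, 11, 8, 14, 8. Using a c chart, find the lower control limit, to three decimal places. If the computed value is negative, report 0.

c̄ = (10 + 9 + 14 + 12 + 9 + 9 + 14 + 18 + 8 + 9 + 11 + 11 + 8 + 14 + 8) / 15 = 164 / 15 = 10.9333
LCL = c̄ − 3√c̄ = 10.9333 − 3 × 3.3066 = 1.0137

1.014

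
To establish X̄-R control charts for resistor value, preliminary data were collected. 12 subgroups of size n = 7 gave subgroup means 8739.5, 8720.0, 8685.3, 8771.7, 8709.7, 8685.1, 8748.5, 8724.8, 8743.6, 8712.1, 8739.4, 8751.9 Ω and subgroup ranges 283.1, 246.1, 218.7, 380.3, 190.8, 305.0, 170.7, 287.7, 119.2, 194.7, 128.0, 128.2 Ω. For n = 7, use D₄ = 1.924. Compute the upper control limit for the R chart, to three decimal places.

R̄ = (283.1 + 246.1 + 218.7 + 380.3 + 190.8 + 305.0 + 170.7 + 287.7 + 119.2 + 194.7 + 128.0 + 128.2) / 12 = 2652.5000 / 12 = 221.0417
UCL_R = D₄·R̄ = 1.924 × 221.0417 = 425.2842

425.284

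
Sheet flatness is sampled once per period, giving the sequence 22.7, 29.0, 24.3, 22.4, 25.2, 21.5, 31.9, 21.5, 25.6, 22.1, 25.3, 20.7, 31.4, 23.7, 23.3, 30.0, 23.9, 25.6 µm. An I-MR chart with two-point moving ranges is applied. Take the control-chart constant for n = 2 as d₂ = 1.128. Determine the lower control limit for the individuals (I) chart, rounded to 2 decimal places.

11.10

X̄ = (22.7 + 29.0 + 24.3 + 22.4 + 25.2 + 21.5 + 31.9 + 21.5 + 25.6 + 22.1 + 25.3 + 20.7 + 31.4 + 23.7 + 23.3 + 30.0 + 23.9 + 25.6) / 18 = 25.0056
Moving ranges: 6.3, 4.7, 1.9, 2.8, 3.7, 10.4, 10.4, 4.1, 3.5, 3.2, 4.6, 10.7, 7.7, 0.4, 6.7, 6.1, 1.7; M̄R̄ = 88.9000 / 17 = 5.2294
LCL = X̄ − 3·M̄R̄/d₂ = 25.0056 − 3 × 5.2294 / 1.128 = 11.0975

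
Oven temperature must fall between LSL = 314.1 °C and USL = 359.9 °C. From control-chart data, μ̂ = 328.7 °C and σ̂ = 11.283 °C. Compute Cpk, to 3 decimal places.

Cpu = (USL − μ̂) / (3σ̂) = (359.9 − 328.7) / (3 × 11.283) = 0.9217; Cpl = (μ̂ − LSL) / (3σ̂) = (328.7 − 314.1) / (3 × 11.283) = 0.4313; Cpk = min(Cpu, Cpl) = 0.4313

0.431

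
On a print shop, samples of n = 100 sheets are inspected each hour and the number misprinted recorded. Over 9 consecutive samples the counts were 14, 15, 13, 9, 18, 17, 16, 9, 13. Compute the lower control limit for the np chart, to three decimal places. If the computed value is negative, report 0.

p̄ = Σdᵢ / (k·n) = 124 / (9 × 100) = 0.13778
LCL = np̄ − 3·√(np̄(1−p̄)) = 13.7778 − 3 × 3.4467 = 3.4378

3.438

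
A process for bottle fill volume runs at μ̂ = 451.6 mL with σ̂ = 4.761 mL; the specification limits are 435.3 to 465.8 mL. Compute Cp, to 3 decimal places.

1.068

Cp = (USL − LSL) / (6σ̂) = (465.8 − 435.3) / (6 × 4.761) = 30.5000 / 28.5660 = 1.0677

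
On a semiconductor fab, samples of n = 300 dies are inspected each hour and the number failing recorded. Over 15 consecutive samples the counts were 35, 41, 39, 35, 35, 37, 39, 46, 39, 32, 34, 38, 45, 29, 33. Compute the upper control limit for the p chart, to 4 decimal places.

0.1808

p̄ = Σdᵢ / (k·n) = 557 / (15 × 300) = 0.12378
UCL = p̄ + 3·√(p̄(1−p̄)/n) = 0.12378 + 3 × √(0.12378×0.87622/300) = 0.12378 + 3 × 0.01901 = 0.18082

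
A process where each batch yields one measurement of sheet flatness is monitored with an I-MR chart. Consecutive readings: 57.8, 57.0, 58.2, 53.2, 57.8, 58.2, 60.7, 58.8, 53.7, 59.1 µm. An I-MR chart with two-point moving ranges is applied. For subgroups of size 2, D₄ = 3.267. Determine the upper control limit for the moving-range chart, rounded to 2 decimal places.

Moving ranges: 0.8, 1.2, 5.0, 4.6, 0.4, 2.5, 1.9, 5.1, 5.4; M̄R̄ = 26.9000 / 9 = 2.9889
UCL_MR = D₄·M̄R̄ = 3.267 × 2.9889 = 9.7647

9.76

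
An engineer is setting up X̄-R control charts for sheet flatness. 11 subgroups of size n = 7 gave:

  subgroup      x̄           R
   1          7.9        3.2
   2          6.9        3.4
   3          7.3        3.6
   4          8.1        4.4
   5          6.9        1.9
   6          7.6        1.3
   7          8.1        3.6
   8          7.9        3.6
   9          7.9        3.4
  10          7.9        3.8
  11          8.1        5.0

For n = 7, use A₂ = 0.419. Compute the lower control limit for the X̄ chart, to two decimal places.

6.27

X̄̄ = (7.9 + 6.9 + 7.3 + 8.1 + 6.9 + 7.6 + 8.1 + 7.9 + 7.9 + 7.9 + 8.1) / 11 = 84.6000 / 11 = 7.6909
R̄ = (3.2 + 3.4 + 3.6 + 4.4 + 1.9 + 1.3 + 3.6 + 3.6 + 3.4 + 3.8 + 5.0) / 11 = 37.2000 / 11 = 3.3818
LCL = X̄̄ − A₂·R̄ = 7.6909 − 0.419 × 3.3818 = 6.2739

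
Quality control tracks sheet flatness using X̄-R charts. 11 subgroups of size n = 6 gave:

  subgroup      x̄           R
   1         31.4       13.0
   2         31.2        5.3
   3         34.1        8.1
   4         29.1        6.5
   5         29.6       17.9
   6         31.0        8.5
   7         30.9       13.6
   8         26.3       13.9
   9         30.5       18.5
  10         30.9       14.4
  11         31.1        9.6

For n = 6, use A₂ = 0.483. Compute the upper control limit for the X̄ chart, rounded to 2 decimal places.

X̄̄ = (31.4 + 31.2 + 34.1 + 29.1 + 29.6 + 31.0 + 30.9 + 26.3 + 30.5 + 30.9 + 31.1) / 11 = 336.1000 / 11 = 30.5545
R̄ = (13.0 + 5.3 + 8.1 + 6.5 + 17.9 + 8.5 + 13.6 + 13.9 + 18.5 + 14.4 + 9.6) / 11 = 129.3000 / 11 = 11.7545
UCL = X̄̄ + A₂·R̄ = 30.5545 + 0.483 × 11.7545 = 36.2320

36.23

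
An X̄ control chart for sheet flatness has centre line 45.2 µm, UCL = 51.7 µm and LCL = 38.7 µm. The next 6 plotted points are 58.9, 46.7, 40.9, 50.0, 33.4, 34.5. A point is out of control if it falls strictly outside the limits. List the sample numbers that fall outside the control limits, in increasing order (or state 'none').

1, 5, 6

Compare each point to [38.7, 51.7]: sample 1 = 58.9 > UCL; sample 5 = 33.4 < LCL; sample 6 = 34.5 < LCL.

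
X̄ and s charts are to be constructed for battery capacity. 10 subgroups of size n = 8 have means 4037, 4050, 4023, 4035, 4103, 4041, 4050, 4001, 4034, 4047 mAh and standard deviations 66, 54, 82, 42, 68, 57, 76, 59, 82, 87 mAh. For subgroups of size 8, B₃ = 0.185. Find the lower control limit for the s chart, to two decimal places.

s̄ = (66 + 54 + 82 + 42 + 68 + 57 + 76 + 59 + 82 + 87) / 10 = 67.3000
LCL_s = B₃·s̄ = 0.185 × 67.3000 = 12.4505

12.45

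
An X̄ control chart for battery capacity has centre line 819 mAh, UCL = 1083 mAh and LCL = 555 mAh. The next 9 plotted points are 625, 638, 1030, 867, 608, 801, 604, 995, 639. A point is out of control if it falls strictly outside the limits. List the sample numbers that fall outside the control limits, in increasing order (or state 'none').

All 9 points lie within [555, 1083].

none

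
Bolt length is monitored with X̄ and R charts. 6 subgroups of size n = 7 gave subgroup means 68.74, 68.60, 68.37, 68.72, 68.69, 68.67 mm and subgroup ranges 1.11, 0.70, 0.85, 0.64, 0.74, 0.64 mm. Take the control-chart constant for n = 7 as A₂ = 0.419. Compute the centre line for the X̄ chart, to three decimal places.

68.632

X̄̄ = (68.74 + 68.60 + 68.37 + 68.72 + 68.69 + 68.67) / 6 = 411.7900 / 6 = 68.6317
CL = X̄̄ = 68.6317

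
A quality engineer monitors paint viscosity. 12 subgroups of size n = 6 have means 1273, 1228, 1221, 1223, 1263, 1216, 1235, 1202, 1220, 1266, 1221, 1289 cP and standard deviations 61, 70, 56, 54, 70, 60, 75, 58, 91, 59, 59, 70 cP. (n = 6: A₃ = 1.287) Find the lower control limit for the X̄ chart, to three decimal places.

X̄̄ = (1273 + 1228 + 1221 + 1223 + 1263 + 1216 + 1235 + 1202 + 1220 + 1266 + 1221 + 1289) / 12 = 1238.0833
s̄ = (61 + 70 + 56 + 54 + 70 + 60 + 75 + 58 + 91 + 59 + 59 + 70) / 12 = 65.2500
LCL = X̄̄ − A₃·s̄ = 1238.0833 − 1.287 × 65.2500 = 1154.1066

1154.107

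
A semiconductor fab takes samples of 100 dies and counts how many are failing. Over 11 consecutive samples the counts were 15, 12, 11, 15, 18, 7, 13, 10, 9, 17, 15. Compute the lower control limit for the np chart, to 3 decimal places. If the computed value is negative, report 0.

p̄ = Σdᵢ / (k·n) = 142 / (11 × 100) = 0.12909
LCL = np̄ − 3·√(np̄(1−p̄)) = 12.9091 − 3 × 3.3530 = 2.8501

2.850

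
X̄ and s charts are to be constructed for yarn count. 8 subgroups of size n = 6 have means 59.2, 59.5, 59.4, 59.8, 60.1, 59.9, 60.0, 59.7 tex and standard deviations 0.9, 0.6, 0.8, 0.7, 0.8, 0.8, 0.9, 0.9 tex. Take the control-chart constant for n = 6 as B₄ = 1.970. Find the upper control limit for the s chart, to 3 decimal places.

1.576

s̄ = (0.9 + 0.6 + 0.8 + 0.7 + 0.8 + 0.8 + 0.9 + 0.9) / 8 = 0.8000
UCL_s = B₄·s̄ = 1.970 × 0.8000 = 1.5760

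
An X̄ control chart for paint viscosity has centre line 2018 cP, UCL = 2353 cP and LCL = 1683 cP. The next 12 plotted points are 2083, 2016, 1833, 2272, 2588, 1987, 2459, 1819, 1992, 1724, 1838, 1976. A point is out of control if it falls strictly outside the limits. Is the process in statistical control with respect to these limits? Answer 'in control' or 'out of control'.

out of control

Compare each point to [1683, 2353]: sample 5 = 2588 > UCL; sample 7 = 2459 > UCL.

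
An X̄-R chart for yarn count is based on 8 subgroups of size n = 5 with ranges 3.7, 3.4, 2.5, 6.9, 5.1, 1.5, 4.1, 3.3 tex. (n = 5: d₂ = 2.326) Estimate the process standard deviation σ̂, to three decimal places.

R̄ = (3.7 + 3.4 + 2.5 + 6.9 + 5.1 + 1.5 + 4.1 + 3.3) / 8 = 3.8125
σ̂ = R̄ / d₂ = 3.8125 / 2.326 = 1.6391

1.639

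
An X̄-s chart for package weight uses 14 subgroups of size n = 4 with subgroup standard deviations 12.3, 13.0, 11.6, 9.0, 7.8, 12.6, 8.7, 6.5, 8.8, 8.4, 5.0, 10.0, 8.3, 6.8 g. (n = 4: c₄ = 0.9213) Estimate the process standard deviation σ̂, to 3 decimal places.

s̄ = (12.3 + 13.0 + 11.6 + 9.0 + 7.8 + 12.6 + 8.7 + 6.5 + 8.8 + 8.4 + 5.0 + 10.0 + 8.3 + 6.8) / 14 = 9.2000
σ̂ = s̄ / c₄ = 9.2000 / 0.9213 = 9.9859

9.986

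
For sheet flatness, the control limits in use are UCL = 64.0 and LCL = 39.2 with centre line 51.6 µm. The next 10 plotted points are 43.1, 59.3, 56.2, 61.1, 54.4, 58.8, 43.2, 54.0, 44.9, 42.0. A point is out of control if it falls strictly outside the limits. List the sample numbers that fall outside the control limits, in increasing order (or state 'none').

All 10 points lie within [39.2, 64.0].

none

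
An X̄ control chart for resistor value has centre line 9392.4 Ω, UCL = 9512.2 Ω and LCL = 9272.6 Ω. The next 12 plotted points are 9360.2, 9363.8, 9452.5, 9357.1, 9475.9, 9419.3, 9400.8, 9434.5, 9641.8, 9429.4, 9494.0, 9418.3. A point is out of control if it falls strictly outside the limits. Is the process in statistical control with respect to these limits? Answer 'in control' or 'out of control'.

out of control

Compare each point to [9272.6, 9512.2]: sample 9 = 9641.8 > UCL.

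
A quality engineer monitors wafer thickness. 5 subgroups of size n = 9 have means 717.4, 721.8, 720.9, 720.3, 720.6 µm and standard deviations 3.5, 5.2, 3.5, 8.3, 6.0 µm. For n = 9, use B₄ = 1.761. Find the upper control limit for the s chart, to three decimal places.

9.333

s̄ = (3.5 + 5.2 + 3.5 + 8.3 + 6.0) / 5 = 5.3000
UCL_s = B₄·s̄ = 1.761 × 5.3000 = 9.3333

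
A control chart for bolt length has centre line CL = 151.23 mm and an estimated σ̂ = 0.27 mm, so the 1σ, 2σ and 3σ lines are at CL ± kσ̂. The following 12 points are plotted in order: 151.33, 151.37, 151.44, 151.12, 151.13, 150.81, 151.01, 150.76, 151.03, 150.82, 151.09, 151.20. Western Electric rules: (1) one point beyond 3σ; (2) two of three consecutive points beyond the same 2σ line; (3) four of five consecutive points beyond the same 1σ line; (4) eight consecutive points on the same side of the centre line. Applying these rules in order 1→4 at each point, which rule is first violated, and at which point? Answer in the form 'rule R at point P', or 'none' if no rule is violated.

Zone of each point (C = within 1σ̂, B = 1σ̂–2σ̂, A = 2σ̂–3σ̂, * = beyond 3σ̂; sign = side of CL): 1:+C, 2:+C, 3:+C, 4:-C, 5:-C, 6:-B, 7:-C, 8:-B, 9:-C, 10:-B, 11:-C, 12:-C
Rule 4 (eight consecutive points on the same side of the centre line) is satisfied at point 11.

rule 4 at point 11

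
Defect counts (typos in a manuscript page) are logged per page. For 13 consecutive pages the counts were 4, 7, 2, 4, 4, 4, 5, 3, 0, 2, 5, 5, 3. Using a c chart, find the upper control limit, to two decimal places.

9.46

c̄ = (4 + 7 + 2 + 4 + 4 + 4 + 5 + 3 + 0 + 2 + 5 + 5 + 3) / 13 = 48 / 13 = 3.6923
UCL = c̄ + 3√c̄ = 3.6923 + 3 × √3.6923 = 3.6923 + 3 × 1.9215 = 9.4569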